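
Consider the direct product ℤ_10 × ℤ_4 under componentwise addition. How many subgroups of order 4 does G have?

|G| = 40 and 4 | 40, so subgroups of order 4 are possible by Lagrange.
The subgroups of order 4 are: {(0,0), (0,1), (0,2), (0,3)}; {(0,0), (0,2), (5,0), (5,2)}; {(0,0), (0,2), (5,1), (5,3)}.
So G has 3 subgroups of order 4.

3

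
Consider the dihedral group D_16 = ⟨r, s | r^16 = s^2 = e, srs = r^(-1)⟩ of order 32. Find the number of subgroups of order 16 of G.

|G| = 32 and 16 | 32, so subgroups of order 16 are possible by Lagrange.
The subgroups of order 16 are: {e, r, r^2, r^3, r^4, r^5, r^6, r^7, r^8, r^9, r^10, r^11, r^12, r^13, r^14, r^15}; {e, r^2, r^4, r^6, r^8, r^10, r^12, r^14, s, r^2s, r^4s, r^6s, r^8s, r^10s, r^12s, r^14s}; {e, r^2, r^4, r^6, r^8, r^10, r^12, r^14, rs, r^3s, r^5s, r^7s, r^9s, r^11s, r^13s, r^15s}.
So G has 3 subgroups of order 16.

3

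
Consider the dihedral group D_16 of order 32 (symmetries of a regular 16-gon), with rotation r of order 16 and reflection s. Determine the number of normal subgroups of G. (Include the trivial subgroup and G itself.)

G has 36 subgroups. Checking conjugation-invariance by order — order 1: 1/1 normal; order 2: 1/17 normal; order 4: 1/9 normal; order 8: 1/5 normal; order 16: 3/3 normal; order 32: 1/1 normal.
Total normal subgroups: 8.

8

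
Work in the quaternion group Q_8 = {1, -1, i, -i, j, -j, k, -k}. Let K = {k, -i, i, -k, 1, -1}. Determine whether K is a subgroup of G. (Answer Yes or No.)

No

|K| = 6 does not divide |G| = 8, so by Lagrange K is not a subgroup.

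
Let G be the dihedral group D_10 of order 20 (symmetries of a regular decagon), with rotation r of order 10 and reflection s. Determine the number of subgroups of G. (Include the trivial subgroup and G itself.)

22

|G| = 20, so by Lagrange every subgroup order divides 20. Divisors: 1, 2, 4, 5, 10, 20.
Subgroups by order — order 1: 1; order 2: 11; order 4: 5; order 5: 1; order 10: 3; order 20: 1.
Total: 1 + 11 + 5 + 1 + 3 + 1 = 22.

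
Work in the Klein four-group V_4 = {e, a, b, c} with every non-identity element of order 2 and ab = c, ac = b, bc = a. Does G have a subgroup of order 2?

Yes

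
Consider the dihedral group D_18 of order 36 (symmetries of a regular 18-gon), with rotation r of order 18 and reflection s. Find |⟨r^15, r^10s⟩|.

|⟨r^15⟩| = 6 and |⟨r^10s⟩| = 2, so |H| is a multiple of lcm(6, 2) = 6 and divides |G| = 36.
Closing under the operation: H = {e, r^3, r^6, r^9, r^12, r^15, rs, r^4s, r^7s, r^10s, r^13s, r^16s}, so |H| = 12.

12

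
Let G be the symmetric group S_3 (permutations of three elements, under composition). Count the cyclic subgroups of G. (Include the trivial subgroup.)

5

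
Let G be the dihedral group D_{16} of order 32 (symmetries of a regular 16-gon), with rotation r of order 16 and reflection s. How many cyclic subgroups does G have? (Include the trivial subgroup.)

Each element a generates a cyclic subgroup ⟨a⟩; distinct elements may generate the same one (a cyclic group of order d has φ(d) generators).
Cyclic subgroups by order — order 1: 1; order 2: 17; order 4: 1; order 8: 1; order 16: 1.
Total: 21.

21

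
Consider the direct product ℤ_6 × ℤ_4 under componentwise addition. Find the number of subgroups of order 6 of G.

|G| = 24 and 6 | 24, so subgroups of order 6 are possible by Lagrange.
The subgroups of order 6 are: {(0,0), (0,2), (2,0), (2,2), (4,0), (4,2)}; {(0,0), (1,0), (2,0), (3,0), (4,0), (5,0)}; {(0,0), (1,2), (2,0), (3,2), (4,0), (5,2)}.
So G has 3 subgroups of order 6.

3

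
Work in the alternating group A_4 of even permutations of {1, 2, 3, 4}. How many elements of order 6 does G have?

0

No element of G has order 6 (even though 6 | 12).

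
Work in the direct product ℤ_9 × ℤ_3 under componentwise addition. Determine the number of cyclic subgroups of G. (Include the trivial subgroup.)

Each element a generates a cyclic subgroup ⟨a⟩; distinct elements may generate the same one (a cyclic group of order d has φ(d) generators).
Cyclic subgroups by order — order 1: 1; order 3: 4; order 9: 3.
Total: 8.

8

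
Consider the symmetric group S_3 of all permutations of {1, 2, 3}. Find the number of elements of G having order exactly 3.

The elements of order 3 are: (1 2 3), (1 3 2).
That's 2.

2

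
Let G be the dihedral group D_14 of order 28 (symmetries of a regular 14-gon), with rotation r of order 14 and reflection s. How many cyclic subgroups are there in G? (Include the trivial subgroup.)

18

Group the elements of G by the cyclic subgroup they generate; each cyclic subgroup of order d accounts for φ(d) elements.
Cyclic subgroups by order — order 1: 1; order 2: 15; order 7: 1; order 14: 1.
Total: 18.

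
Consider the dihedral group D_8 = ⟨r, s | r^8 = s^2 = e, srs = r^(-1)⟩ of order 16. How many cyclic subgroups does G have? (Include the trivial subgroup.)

Group the elements of G by the cyclic subgroup they generate; each cyclic subgroup of order d accounts for φ(d) elements.
Cyclic subgroups by order — order 1: 1; order 2: 9; order 4: 1; order 8: 1.
Total: 12.

12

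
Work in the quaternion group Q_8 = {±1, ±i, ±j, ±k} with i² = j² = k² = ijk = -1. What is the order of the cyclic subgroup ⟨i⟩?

Computing powers of i: the smallest k with (i)^k = e is k = 4.

4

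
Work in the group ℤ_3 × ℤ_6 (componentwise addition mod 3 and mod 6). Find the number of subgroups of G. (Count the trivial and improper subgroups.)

|G| = 18, so by Lagrange every subgroup order divides 18. Divisors: 1, 2, 3, 6, 9, 18.
Subgroups by order — order 1: 1; order 2: 1; order 3: 4; order 6: 4; order 9: 1; order 18: 1.
Total: 1 + 1 + 4 + 4 + 1 + 1 = 12.

12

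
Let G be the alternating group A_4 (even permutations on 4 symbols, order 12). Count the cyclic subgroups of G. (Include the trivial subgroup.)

8

A cyclic subgroup of order d is generated by each of its φ(d) elements of order d, so the cyclic subgroups of order d number (#elements of order d)/φ(d).
Cyclic subgroups by order — order 1: 1; order 2: 3; order 3: 4.
Total: 8.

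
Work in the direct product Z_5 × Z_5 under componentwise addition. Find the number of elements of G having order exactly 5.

An element (a,b) has order lcm(ord(a), ord(b)); count pairs with lcm equal to 5.
Enumerating gives 24 such elements.

24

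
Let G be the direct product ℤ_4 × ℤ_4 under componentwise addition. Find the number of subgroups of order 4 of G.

|G| = 16 and 4 | 16, so subgroups of order 4 are possible by Lagrange.
The subgroups of order 4 are: {(0,0), (0,1), (0,2), (0,3)}; {(0,0), (0,2), (2,0), (2,2)}; {(0,0), (0,2), (2,1), (2,3)}; {(0,0), (1,0), (2,0), (3,0)}; … (7 in all).
So G has 7 subgroups of order 4.

7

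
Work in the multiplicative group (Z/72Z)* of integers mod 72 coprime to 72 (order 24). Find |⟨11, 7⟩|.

12

|⟨11⟩| = 6 and |⟨7⟩| = 6, so |H| is a multiple of lcm(6, 6) = 6 and divides |G| = 24.
Closing under the operation: H = {1, 5, 7, 11, 25, 29, 31, 35, 49, 53, 55, 59}, so |H| = 12.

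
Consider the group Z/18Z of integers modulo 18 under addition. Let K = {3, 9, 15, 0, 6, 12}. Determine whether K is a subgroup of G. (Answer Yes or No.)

|K| = 6 divides |G| = 18, consistent with Lagrange.
K contains the identity, every element's inverse is in K, and K is closed under +: it is a subgroup.
In fact K = ⟨3⟩.

Yes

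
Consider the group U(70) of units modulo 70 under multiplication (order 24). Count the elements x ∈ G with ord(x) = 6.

The elements of order 6 are: 9, 19, 31, 39, 59, 61.
That's 6.

6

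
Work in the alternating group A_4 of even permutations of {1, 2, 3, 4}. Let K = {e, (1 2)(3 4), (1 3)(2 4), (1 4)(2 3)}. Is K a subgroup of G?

Yes

|K| = 4 divides |G| = 12, consistent with Lagrange.
K contains the identity, every element's inverse is in K, and K is closed under ∘: it is a subgroup.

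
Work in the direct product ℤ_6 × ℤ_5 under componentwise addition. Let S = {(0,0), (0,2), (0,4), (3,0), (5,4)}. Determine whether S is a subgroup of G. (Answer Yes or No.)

(0,2) ∈ S but its inverse (0,3) ∉ S, so S is not a subgroup.

No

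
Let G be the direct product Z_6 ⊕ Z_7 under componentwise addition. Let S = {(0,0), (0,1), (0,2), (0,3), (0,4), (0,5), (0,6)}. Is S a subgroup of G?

Yes

|S| = 7 divides |G| = 42, consistent with Lagrange.
S contains the identity, every element's inverse is in S, and S is closed under +: it is a subgroup.
In fact S = ⟨(0,1)⟩.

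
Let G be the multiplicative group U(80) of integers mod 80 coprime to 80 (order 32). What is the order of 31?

Compute successive powers of 31 mod 80: 31, 1; 31^2 ≡ 1 (mod 80).
So |⟨31⟩| = 2.

2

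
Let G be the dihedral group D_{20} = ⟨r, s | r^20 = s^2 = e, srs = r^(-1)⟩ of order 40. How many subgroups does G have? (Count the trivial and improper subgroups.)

48

|G| = 40, so by Lagrange every subgroup order divides 40. Divisors: 1, 2, 4, 5, 8, 10, 20, 40.
Subgroups by order — order 1: 1; order 2: 21; order 4: 11; order 5: 1; order 8: 5; order 10: 5; order 20: 3; order 40: 1.
Total: 1 + 21 + 11 + 1 + 5 + 5 + 3 + 1 = 48.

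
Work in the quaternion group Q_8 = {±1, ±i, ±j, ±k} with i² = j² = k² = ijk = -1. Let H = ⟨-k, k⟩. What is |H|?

4

|⟨-k⟩| = 4 and |⟨k⟩| = 4, so |H| is a multiple of lcm(4, 4) = 4 and divides |G| = 8.
Closing under the operation: H = {1, -1, k, -k}, so |H| = 4.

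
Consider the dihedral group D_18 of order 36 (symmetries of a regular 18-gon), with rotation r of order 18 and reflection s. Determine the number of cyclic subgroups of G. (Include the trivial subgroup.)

24

Each element a generates a cyclic subgroup ⟨a⟩; distinct elements may generate the same one (a cyclic group of order d has φ(d) generators).
Cyclic subgroups by order — order 1: 1; order 2: 19; order 3: 1; order 6: 1; order 9: 1; order 18: 1.
Total: 24.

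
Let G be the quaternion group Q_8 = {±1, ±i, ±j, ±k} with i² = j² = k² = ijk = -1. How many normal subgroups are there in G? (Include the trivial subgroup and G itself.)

6

G has 6 subgroups. Checking conjugation-invariance by order — order 1: 1/1 normal; order 2: 1/1 normal; order 4: 3/3 normal; order 8: 1/1 normal.
Total normal subgroups: 6.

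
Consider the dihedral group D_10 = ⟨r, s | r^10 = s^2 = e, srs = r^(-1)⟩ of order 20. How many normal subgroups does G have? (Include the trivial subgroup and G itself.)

7

G has 22 subgroups. Checking conjugation-invariance by order — order 1: 1/1 normal; order 2: 1/11 normal; order 4: 0/5 normal; order 5: 1/1 normal; order 10: 3/3 normal; order 20: 1/1 normal.
Total normal subgroups: 7.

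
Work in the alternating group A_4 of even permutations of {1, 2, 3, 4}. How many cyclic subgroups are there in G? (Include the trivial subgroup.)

Each element a generates a cyclic subgroup ⟨a⟩; distinct elements may generate the same one (a cyclic group of order d has φ(d) generators).
Cyclic subgroups by order — order 1: 1; order 2: 3; order 3: 4.
Total: 8.

8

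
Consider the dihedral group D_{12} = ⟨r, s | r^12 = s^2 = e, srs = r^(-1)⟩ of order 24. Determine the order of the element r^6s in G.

Computing powers of r^6s: the smallest k with (r^6s)^k = e is k = 2.

2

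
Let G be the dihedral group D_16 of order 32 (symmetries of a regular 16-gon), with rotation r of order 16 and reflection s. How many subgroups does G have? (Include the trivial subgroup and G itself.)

36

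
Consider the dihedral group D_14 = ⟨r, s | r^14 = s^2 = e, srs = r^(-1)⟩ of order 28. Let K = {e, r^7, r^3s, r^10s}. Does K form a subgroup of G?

Yes

|K| = 4 divides |G| = 28, consistent with Lagrange.
K contains the identity, every element's inverse is in K, and K is closed under ·: it is a subgroup.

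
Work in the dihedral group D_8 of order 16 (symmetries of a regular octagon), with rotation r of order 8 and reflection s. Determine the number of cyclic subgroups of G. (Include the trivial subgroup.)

12

A cyclic subgroup of order d is generated by each of its φ(d) elements of order d, so the cyclic subgroups of order d number (#elements of order d)/φ(d).
Cyclic subgroups by order — order 1: 1; order 2: 9; order 4: 1; order 8: 1.
Total: 12.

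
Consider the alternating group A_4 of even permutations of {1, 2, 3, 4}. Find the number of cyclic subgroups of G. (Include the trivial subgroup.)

8

Group the elements of G by the cyclic subgroup they generate; each cyclic subgroup of order d accounts for φ(d) elements.
Cyclic subgroups by order — order 1: 1; order 2: 3; order 3: 4.
Total: 8.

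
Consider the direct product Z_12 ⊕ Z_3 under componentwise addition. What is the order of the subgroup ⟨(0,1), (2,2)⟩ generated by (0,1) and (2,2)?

18

|⟨(0,1)⟩| = 3 and |⟨(2,2)⟩| = 6, so |H| is a multiple of lcm(3, 6) = 6 and divides |G| = 36.
Closing under the operation: H = {(0,0), (0,1), (0,2), (2,0), (2,1), (2,2), (4,0), (4,1), (4,2), (6,0), (6,1), (6,2), (8,0), (8,1), (8,2), (10,0), (10,1), (10,2)}, so |H| = 18.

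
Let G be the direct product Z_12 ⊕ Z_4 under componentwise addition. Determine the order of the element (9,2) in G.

4

The order of (9,2) in Z_12 × Z_4 is lcm(ord(9) in Z_12, ord(2) in Z_4).
ord(9) = 4 and ord(2) = 2, so |⟨(9,2)⟩| = lcm(4, 2) = 4.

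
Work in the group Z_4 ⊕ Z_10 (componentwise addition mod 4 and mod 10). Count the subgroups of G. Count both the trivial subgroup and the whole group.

|G| = 40, so by Lagrange every subgroup order divides 40. Divisors: 1, 2, 4, 5, 8, 10, 20, 40.
Subgroups by order — order 1: 1; order 2: 3; order 4: 3; order 5: 1; order 8: 1; order 10: 3; order 20: 3; order 40: 1.
Total: 1 + 3 + 3 + 1 + 1 + 3 + 3 + 1 = 16.

16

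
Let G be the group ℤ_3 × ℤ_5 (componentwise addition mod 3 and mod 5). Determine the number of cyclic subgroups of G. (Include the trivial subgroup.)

4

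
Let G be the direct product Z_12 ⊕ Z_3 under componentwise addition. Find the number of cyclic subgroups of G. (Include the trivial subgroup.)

Group the elements of G by the cyclic subgroup they generate; each cyclic subgroup of order d accounts for φ(d) elements.
Cyclic subgroups by order — order 1: 1; order 2: 1; order 3: 4; order 4: 1; order 6: 4; order 12: 4.
Total: 15.

15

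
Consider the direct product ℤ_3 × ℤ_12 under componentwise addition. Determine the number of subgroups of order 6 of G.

|G| = 36 and 6 | 36, so subgroups of order 6 are possible by Lagrange.
The subgroups of order 6 are: {(0,0), (0,2), (0,4), (0,6), (0,8), (0,10)}; {(0,0), (0,6), (1,0), (1,6), (2,0), (2,6)}; {(0,0), (0,6), (1,4), (1,10), (2,2), (2,8)}; {(0,0), (0,6), (1,2), (1,8), (2,4), (2,10)}.
So G has 4 subgroups of order 6.

4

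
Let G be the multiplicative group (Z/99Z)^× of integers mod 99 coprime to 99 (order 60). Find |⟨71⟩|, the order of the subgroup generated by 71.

Compute successive powers of 71 mod 99: 71, 91, 26, 64, 89, 82, 80, 37, …; 71^10 ≡ 1 (mod 99).
So |⟨71⟩| = 10.

10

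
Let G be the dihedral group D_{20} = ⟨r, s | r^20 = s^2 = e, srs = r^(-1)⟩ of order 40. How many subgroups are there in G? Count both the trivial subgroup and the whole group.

|G| = 40, so by Lagrange every subgroup order divides 40. Divisors: 1, 2, 4, 5, 8, 10, 20, 40.
Subgroups by order — order 1: 1; order 2: 21; order 4: 11; order 5: 1; order 8: 5; order 10: 5; order 20: 3; order 40: 1.
Total: 1 + 21 + 11 + 1 + 5 + 5 + 3 + 1 = 48.

48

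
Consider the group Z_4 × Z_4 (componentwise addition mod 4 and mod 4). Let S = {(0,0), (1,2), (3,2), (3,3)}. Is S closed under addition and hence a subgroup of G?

(3,3) ∈ S but its inverse (1,1) ∉ S, so S is not a subgroup.

No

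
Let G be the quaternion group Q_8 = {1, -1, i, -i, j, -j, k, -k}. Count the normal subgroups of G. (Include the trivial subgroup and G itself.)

6

G has 6 subgroups. Checking conjugation-invariance by order — order 1: 1/1 normal; order 2: 1/1 normal; order 4: 3/3 normal; order 8: 1/1 normal.
Total normal subgroups: 6.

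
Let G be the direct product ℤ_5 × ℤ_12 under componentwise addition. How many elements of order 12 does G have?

4

An element (a,b) has order lcm(ord(a), ord(b)); count pairs with lcm equal to 12.
Enumerating gives 4 such elements.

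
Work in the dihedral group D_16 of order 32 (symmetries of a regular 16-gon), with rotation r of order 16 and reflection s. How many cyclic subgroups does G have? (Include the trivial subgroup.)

A cyclic subgroup of order d is generated by each of its φ(d) elements of order d, so the cyclic subgroups of order d number (#elements of order d)/φ(d).
Cyclic subgroups by order — order 1: 1; order 2: 17; order 4: 1; order 8: 1; order 16: 1.
Total: 21.

21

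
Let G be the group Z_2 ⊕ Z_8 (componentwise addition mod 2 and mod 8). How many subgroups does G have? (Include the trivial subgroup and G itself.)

11

|G| = 16, so by Lagrange every subgroup order divides 16. Divisors: 1, 2, 4, 8, 16.
Subgroups by order — order 1: 1; order 2: 3; order 4: 3; order 8: 3; order 16: 1.
Total: 1 + 3 + 3 + 3 + 1 = 11.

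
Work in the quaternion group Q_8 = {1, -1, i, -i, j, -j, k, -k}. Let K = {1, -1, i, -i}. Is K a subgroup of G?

Yes

|K| = 4 divides |G| = 8, consistent with Lagrange.
K contains the identity, every element's inverse is in K, and K is closed under ·: it is a subgroup.
In fact K = ⟨-i⟩.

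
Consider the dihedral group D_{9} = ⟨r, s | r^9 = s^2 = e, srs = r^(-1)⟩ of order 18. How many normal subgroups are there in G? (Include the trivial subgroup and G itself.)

4

G has 16 subgroups. Checking conjugation-invariance by order — order 1: 1/1 normal; order 2: 0/9 normal; order 3: 1/1 normal; order 6: 0/3 normal; order 9: 1/1 normal; order 18: 1/1 normal.
Total normal subgroups: 4.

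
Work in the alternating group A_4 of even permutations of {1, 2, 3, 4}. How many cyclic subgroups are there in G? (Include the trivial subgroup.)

8

Group the elements of G by the cyclic subgroup they generate; each cyclic subgroup of order d accounts for φ(d) elements.
Cyclic subgroups by order — order 1: 1; order 2: 3; order 3: 4.
Total: 8.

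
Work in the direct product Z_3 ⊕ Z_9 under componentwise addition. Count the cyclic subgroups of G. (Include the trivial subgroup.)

8

Each element a generates a cyclic subgroup ⟨a⟩; distinct elements may generate the same one (a cyclic group of order d has φ(d) generators).
Cyclic subgroups by order — order 1: 1; order 3: 4; order 9: 3.
Total: 8.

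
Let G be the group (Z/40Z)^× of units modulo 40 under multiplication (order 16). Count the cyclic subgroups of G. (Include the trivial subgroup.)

12

Group the elements of G by the cyclic subgroup they generate; each cyclic subgroup of order d accounts for φ(d) elements.
Cyclic subgroups by order — order 1: 1; order 2: 7; order 4: 4.
Total: 12.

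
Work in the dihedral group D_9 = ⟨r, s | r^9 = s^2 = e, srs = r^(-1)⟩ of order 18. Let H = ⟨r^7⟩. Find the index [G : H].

2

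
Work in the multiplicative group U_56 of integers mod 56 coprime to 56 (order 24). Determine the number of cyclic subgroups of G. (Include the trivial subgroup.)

16

Group the elements of G by the cyclic subgroup they generate; each cyclic subgroup of order d accounts for φ(d) elements.
Cyclic subgroups by order — order 1: 1; order 2: 7; order 3: 1; order 6: 7.
Total: 16.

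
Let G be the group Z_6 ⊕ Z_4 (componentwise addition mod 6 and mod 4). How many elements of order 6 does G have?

6

An element (a,b) has order lcm(ord(a), ord(b)); count pairs with lcm equal to 6.
Enumerating gives 6 such elements.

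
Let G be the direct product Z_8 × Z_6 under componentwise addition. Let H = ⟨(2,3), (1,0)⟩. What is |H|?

|⟨(2,3)⟩| = 4 and |⟨(1,0)⟩| = 8, so |H| is a multiple of lcm(4, 8) = 8 and divides |G| = 48.
Closing under the operation: H = {(0,0), (0,3), (1,0), (1,3), (2,0), (2,3), (3,0), (3,3), (4,0), (4,3), (5,0), (5,3), (6,0), (6,3), (7,0), (7,3)}, so |H| = 16.

16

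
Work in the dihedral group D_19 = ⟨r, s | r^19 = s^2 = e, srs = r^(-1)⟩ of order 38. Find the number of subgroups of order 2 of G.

|G| = 38 and 2 | 38, so subgroups of order 2 are possible by Lagrange.
The subgroups of order 2 are: {e, r^10s}; {e, r^11s}; {e, r^12s}; {e, r^13s}; … (19 in all).
So G has 19 subgroups of order 2.

19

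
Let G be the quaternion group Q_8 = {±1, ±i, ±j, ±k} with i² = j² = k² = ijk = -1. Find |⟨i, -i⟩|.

|⟨i⟩| = 4 and |⟨-i⟩| = 4, so |H| is a multiple of lcm(4, 4) = 4 and divides |G| = 8.
Closing under the operation: H = {1, -1, i, -i}, so |H| = 4.

4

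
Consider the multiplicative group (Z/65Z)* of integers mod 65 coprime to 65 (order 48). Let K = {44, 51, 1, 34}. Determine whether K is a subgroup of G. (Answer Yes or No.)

|K| = 4 divides |G| = 48, consistent with Lagrange.
K contains the identity, every element's inverse is in K, and K is closed under ·: it is a subgroup.
In fact K = ⟨34⟩.

Yes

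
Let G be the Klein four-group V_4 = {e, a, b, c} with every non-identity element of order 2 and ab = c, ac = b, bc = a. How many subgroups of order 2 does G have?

|G| = 4 and 2 | 4, so subgroups of order 2 are possible by Lagrange.
The subgroups of order 2 are: {e, a}; {e, b}; {e, c}.
So G has 3 subgroups of order 2.

3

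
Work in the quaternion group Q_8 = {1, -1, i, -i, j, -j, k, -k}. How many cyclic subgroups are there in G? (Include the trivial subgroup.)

5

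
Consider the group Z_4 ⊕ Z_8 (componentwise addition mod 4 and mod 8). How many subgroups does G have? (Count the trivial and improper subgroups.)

|G| = 32, so by Lagrange every subgroup order divides 32. Divisors: 1, 2, 4, 8, 16, 32.
Subgroups by order — order 1: 1; order 2: 3; order 4: 7; order 8: 7; order 16: 3; order 32: 1.
Total: 1 + 3 + 7 + 7 + 3 + 1 = 22.

22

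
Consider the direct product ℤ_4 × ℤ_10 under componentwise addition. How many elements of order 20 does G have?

16

An element (a,b) has order lcm(ord(a), ord(b)); count pairs with lcm equal to 20.
Enumerating gives 16 such elements.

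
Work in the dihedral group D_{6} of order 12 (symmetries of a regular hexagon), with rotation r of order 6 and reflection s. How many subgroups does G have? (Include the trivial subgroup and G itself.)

16

|G| = 12, so by Lagrange every subgroup order divides 12. Divisors: 1, 2, 3, 4, 6, 12.
Subgroups by order — order 1: 1; order 2: 7; order 3: 1; order 4: 3; order 6: 3; order 12: 1.
Total: 1 + 7 + 1 + 3 + 3 + 1 = 16.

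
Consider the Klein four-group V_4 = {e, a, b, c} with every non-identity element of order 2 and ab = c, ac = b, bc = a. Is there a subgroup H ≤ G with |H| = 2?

2 | 4. A subgroup of order 2 is {e, a}.

Yes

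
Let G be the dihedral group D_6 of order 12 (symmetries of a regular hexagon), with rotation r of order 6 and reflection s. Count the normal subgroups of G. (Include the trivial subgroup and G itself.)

7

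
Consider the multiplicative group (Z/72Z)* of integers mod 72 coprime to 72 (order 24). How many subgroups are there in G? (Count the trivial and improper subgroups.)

32

|G| = 24, so by Lagrange every subgroup order divides 24. Divisors: 1, 2, 3, 4, 6, 8, 12, 24.
Subgroups by order — order 1: 1; order 2: 7; order 3: 1; order 4: 7; order 6: 7; order 8: 1; order 12: 7; order 24: 1.
Total: 1 + 7 + 1 + 7 + 7 + 1 + 7 + 1 = 32.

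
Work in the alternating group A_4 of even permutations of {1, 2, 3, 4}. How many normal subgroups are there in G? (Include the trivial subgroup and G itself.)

3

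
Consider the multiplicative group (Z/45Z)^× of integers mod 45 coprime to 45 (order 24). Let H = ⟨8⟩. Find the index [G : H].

6

|⟨8⟩| = 4 and |G| = 24.
By Lagrange, [G : H] = |G|/|H| = 24/4 = 6.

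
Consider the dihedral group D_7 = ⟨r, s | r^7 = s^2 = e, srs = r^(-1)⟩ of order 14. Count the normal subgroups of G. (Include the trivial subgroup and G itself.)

3

G has 10 subgroups. Checking conjugation-invariance by order — order 1: 1/1 normal; order 2: 0/7 normal; order 7: 1/1 normal; order 14: 1/1 normal.
Total normal subgroups: 3.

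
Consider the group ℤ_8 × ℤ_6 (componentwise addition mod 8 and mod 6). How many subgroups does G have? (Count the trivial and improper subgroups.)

22

|G| = 48, so by Lagrange every subgroup order divides 48. Divisors: 1, 2, 3, 4, 6, 8, 12, 16, 24, 48.
Subgroups by order — order 1: 1; order 2: 3; order 3: 1; order 4: 3; order 6: 3; order 8: 3; order 12: 3; order 16: 1; order 24: 3; order 48: 1.
Total: 1 + 3 + 1 + 3 + 3 + 3 + 3 + 1 + 3 + 1 = 22.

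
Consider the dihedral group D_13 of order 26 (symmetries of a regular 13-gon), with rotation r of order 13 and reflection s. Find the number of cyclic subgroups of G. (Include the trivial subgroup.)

15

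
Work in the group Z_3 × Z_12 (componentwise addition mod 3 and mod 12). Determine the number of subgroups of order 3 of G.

4

|G| = 36 and 3 | 36, so subgroups of order 3 are possible by Lagrange.
The subgroups of order 3 are: {(0,0), (0,4), (0,8)}; {(0,0), (1,0), (2,0)}; {(0,0), (1,4), (2,8)}; {(0,0), (1,8), (2,4)}.
So G has 4 subgroups of order 3.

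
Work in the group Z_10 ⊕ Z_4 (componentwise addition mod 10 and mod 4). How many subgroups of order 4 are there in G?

|G| = 40 and 4 | 40, so subgroups of order 4 are possible by Lagrange.
The subgroups of order 4 are: {(0,0), (0,1), (0,2), (0,3)}; {(0,0), (0,2), (5,0), (5,2)}; {(0,0), (0,2), (5,1), (5,3)}.
So G has 3 subgroups of order 4.

3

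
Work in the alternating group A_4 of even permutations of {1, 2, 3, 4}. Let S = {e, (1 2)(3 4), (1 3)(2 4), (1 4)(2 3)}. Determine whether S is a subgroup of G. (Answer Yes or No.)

Yes

|S| = 4 divides |G| = 12, consistent with Lagrange.
S contains the identity, every element's inverse is in S, and S is closed under ∘: it is a subgroup.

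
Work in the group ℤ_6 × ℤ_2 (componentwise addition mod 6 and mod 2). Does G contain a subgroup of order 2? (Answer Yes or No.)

2 | 12. A subgroup of order 2 is {(0,0), (0,1)}.

Yes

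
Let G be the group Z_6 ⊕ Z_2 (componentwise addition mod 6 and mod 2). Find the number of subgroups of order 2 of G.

3

|G| = 12 and 2 | 12, so subgroups of order 2 are possible by Lagrange.
The subgroups of order 2 are: {(0,0), (0,1)}; {(0,0), (3,0)}; {(0,0), (3,1)}.
So G has 3 subgroups of order 2.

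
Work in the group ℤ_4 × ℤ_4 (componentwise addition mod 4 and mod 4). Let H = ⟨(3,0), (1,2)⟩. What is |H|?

|⟨(3,0)⟩| = 4 and |⟨(1,2)⟩| = 4, so |H| is a multiple of lcm(4, 4) = 4 and divides |G| = 16.
Closing under the operation: H = {(0,0), (0,2), (1,0), (1,2), (2,0), (2,2), (3,0), (3,2)}, so |H| = 8.

8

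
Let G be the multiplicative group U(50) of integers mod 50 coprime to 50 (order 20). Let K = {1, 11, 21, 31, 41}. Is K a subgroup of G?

Yes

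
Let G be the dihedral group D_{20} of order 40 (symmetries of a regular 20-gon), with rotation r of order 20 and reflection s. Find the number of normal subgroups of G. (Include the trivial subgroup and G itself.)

9

G has 48 subgroups. Checking conjugation-invariance by order — order 1: 1/1 normal; order 2: 1/21 normal; order 4: 1/11 normal; order 5: 1/1 normal; order 8: 0/5 normal; order 10: 1/5 normal; order 20: 3/3 normal; order 40: 1/1 normal.
Total normal subgroups: 9.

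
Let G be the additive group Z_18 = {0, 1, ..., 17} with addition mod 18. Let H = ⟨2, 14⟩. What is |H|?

9

|⟨2⟩| = 9 and |⟨14⟩| = 9, so |H| is a multiple of lcm(9, 9) = 9 and divides |G| = 18.
Closing under the operation: H = {0, 2, 4, 6, 8, 10, 12, 14, 16}, so |H| = 9.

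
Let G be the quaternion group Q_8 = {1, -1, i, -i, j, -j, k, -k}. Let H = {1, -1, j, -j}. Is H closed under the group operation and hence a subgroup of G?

|H| = 4 divides |G| = 8, consistent with Lagrange.
H contains the identity, every element's inverse is in H, and H is closed under ·: it is a subgroup.
In fact H = ⟨j⟩.

Yes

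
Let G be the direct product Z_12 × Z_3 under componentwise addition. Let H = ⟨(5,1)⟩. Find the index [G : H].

3

|⟨(5,1)⟩| = 12 and |G| = 36.
By Lagrange, [G : H] = |G|/|H| = 36/12 = 3.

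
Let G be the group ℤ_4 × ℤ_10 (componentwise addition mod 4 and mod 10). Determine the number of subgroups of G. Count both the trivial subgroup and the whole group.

|G| = 40, so by Lagrange every subgroup order divides 40. Divisors: 1, 2, 4, 5, 8, 10, 20, 40.
Subgroups by order — order 1: 1; order 2: 3; order 4: 3; order 5: 1; order 8: 1; order 10: 3; order 20: 3; order 40: 1.
Total: 1 + 3 + 3 + 1 + 1 + 3 + 3 + 1 = 16.

16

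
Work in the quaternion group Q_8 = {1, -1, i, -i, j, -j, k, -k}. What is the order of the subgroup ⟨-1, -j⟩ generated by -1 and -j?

|⟨-1⟩| = 2 and |⟨-j⟩| = 4, so |H| is a multiple of lcm(2, 4) = 4 and divides |G| = 8.
Closing under the operation: H = {1, -1, j, -j}, so |H| = 4.

4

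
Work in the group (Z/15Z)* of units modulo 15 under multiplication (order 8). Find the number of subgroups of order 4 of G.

|G| = 8 and 4 | 8, so subgroups of order 4 are possible by Lagrange.
The subgroups of order 4 are: {1, 4, 11, 14}; {1, 4, 7, 13}; {1, 2, 4, 8}.
So G has 3 subgroups of order 4.

3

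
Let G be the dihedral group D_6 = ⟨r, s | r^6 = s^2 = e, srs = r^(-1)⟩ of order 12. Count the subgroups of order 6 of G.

|G| = 12 and 6 | 12, so subgroups of order 6 are possible by Lagrange.
The subgroups of order 6 are: {e, r, r^2, r^3, r^4, r^5}; {e, r^2, r^4, s, r^2s, r^4s}; {e, r^2, r^4, rs, r^3s, r^5s}.
So G has 3 subgroups of order 6.

3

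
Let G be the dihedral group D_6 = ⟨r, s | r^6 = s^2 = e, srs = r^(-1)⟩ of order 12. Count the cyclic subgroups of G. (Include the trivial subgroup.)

10

Each element a generates a cyclic subgroup ⟨a⟩; distinct elements may generate the same one (a cyclic group of order d has φ(d) generators).
Cyclic subgroups by order — order 1: 1; order 2: 7; order 3: 1; order 6: 1.
Total: 10.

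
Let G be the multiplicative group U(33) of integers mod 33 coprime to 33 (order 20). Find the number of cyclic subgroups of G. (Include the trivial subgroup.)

8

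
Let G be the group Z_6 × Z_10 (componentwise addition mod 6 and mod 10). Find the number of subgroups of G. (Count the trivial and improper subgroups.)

|G| = 60, so by Lagrange every subgroup order divides 60. Divisors: 1, 2, 3, 4, 5, 6, 10, 12, 15, 20, 30, 60.
Subgroups by order — order 1: 1; order 2: 3; order 3: 1; order 4: 1; order 5: 1; order 6: 3; order 10: 3; order 12: 1; order 15: 1; order 20: 1; order 30: 3; order 60: 1.
Total: 1 + 3 + 1 + 1 + 1 + 3 + 3 + 1 + 1 + 1 + 3 + 1 = 20.

20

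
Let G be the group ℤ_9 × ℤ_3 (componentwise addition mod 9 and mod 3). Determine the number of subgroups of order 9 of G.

4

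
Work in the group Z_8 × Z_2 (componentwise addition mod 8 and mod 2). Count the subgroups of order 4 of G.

|G| = 16 and 4 | 16, so subgroups of order 4 are possible by Lagrange.
The subgroups of order 4 are: {(0,0), (0,1), (4,0), (4,1)}; {(0,0), (2,0), (4,0), (6,0)}; {(0,0), (2,1), (4,0), (6,1)}.
So G has 3 subgroups of order 4.

3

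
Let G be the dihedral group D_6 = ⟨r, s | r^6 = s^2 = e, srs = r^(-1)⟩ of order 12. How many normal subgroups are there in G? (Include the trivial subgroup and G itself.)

G has 16 subgroups. Checking conjugation-invariance by order — order 1: 1/1 normal; order 2: 1/7 normal; order 3: 1/1 normal; order 4: 0/3 normal; order 6: 3/3 normal; order 12: 1/1 normal.
Total normal subgroups: 7.

7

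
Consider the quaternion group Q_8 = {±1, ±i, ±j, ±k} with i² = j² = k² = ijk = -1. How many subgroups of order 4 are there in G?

|G| = 8 and 4 | 8, so subgroups of order 4 are possible by Lagrange.
The subgroups of order 4 are: {1, -1, i, -i}; {1, -1, j, -j}; {1, -1, k, -k}.
So G has 3 subgroups of order 4.

3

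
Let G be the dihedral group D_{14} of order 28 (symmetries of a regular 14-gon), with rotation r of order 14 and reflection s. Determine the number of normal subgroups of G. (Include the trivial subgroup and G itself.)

7

G has 28 subgroups. Checking conjugation-invariance by order — order 1: 1/1 normal; order 2: 1/15 normal; order 4: 0/7 normal; order 7: 1/1 normal; order 14: 3/3 normal; order 28: 1/1 normal.
Total normal subgroups: 7.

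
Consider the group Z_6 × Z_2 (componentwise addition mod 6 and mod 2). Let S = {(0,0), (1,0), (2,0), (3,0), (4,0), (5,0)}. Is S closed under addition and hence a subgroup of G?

Yes

|S| = 6 divides |G| = 12, consistent with Lagrange.
S contains the identity, every element's inverse is in S, and S is closed under +: it is a subgroup.
In fact S = ⟨(5,0)⟩.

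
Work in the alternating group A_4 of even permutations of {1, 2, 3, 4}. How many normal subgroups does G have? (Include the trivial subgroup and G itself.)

3

G has 10 subgroups. Checking conjugation-invariance by order — order 1: 1/1 normal; order 2: 0/3 normal; order 3: 0/4 normal; order 4: 1/1 normal; order 12: 1/1 normal.
Total normal subgroups: 3.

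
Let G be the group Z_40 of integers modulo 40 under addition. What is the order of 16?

5

In Z_40, the order of an element a is n/gcd(a, n).
gcd(16, 40) = 8, so |⟨16⟩| = 40/8 = 5.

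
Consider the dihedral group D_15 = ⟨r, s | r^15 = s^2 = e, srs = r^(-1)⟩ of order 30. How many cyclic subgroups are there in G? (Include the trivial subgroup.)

19

Group the elements of G by the cyclic subgroup they generate; each cyclic subgroup of order d accounts for φ(d) elements.
Cyclic subgroups by order — order 1: 1; order 2: 15; order 3: 1; order 5: 1; order 15: 1.
Total: 19.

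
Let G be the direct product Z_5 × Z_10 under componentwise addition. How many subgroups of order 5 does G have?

|G| = 50 and 5 | 50, so subgroups of order 5 are possible by Lagrange.
The subgroups of order 5 are: {(0,0), (0,2), (0,4), (0,6), (0,8)}; {(0,0), (1,0), (2,0), (3,0), (4,0)}; {(0,0), (1,2), (2,4), (3,6), (4,8)}; {(0,0), (1,4), (2,8), (3,2), (4,6)}; … (6 in all).
So G has 6 subgroups of order 5.

6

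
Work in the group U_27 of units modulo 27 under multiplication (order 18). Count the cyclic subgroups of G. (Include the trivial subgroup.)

6

A cyclic subgroup of order d is generated by each of its φ(d) elements of order d, so the cyclic subgroups of order d number (#elements of order d)/φ(d).
Cyclic subgroups by order — order 1: 1; order 2: 1; order 3: 1; order 6: 1; order 9: 1; order 18: 1.
Total: 6.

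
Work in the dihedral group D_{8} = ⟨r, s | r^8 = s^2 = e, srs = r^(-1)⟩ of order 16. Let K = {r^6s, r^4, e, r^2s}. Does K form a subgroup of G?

Yes

|K| = 4 divides |G| = 16, consistent with Lagrange.
K contains the identity, every element's inverse is in K, and K is closed under ·: it is a subgroup.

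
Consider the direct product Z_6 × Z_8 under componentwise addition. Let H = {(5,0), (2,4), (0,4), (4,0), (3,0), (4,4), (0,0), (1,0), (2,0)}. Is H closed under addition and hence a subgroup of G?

|H| = 9 does not divide |G| = 48, so by Lagrange H is not a subgroup.

No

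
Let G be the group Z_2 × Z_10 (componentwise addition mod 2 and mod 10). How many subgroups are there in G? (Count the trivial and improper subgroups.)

|G| = 20, so by Lagrange every subgroup order divides 20. Divisors: 1, 2, 4, 5, 10, 20.
Subgroups by order — order 1: 1; order 2: 3; order 4: 1; order 5: 1; order 10: 3; order 20: 1.
Total: 1 + 3 + 1 + 1 + 3 + 1 = 10.

10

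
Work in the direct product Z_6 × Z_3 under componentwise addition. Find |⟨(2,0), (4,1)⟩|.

9

|⟨(2,0)⟩| = 3 and |⟨(4,1)⟩| = 3, so |H| is a multiple of lcm(3, 3) = 3 and divides |G| = 18.
Closing under the operation: H = {(0,0), (0,1), (0,2), (2,0), (2,1), (2,2), (4,0), (4,1), (4,2)}, so |H| = 9.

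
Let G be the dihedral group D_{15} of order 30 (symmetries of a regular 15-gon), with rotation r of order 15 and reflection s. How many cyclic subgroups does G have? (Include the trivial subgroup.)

Each element a generates a cyclic subgroup ⟨a⟩; distinct elements may generate the same one (a cyclic group of order d has φ(d) generators).
Cyclic subgroups by order — order 1: 1; order 2: 15; order 3: 1; order 5: 1; order 15: 1.
Total: 19.

19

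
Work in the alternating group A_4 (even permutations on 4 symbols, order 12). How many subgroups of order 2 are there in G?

3

|G| = 12 and 2 | 12, so subgroups of order 2 are possible by Lagrange.
The subgroups of order 2 are: {e, (1 2)(3 4)}; {e, (1 3)(2 4)}; {e, (1 4)(2 3)}.
So G has 3 subgroups of order 2.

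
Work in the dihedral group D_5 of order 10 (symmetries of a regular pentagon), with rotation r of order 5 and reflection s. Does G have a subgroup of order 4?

4 does not divide |G| = 10, so by Lagrange no subgroup of order 4 exists.

No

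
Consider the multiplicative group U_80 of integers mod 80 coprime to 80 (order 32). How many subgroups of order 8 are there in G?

19

|G| = 32 and 8 | 32, so subgroups of order 8 are possible by Lagrange.
The subgroups of order 8 are: {1, 9, 11, 19, 41, 49, 51, 59}; {1, 11, 21, 31, 41, 51, 61, 71}; {1, 11, 29, 39, 41, 51, 69, 79}; {1, 3, 9, 13, 27, 31, 37, 39}; … (19 in all).
So G has 19 subgroups of order 8.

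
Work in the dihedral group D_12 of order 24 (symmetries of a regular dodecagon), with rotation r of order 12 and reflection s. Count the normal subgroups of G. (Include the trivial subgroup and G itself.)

9

G has 34 subgroups. Checking conjugation-invariance by order — order 1: 1/1 normal; order 2: 1/13 normal; order 3: 1/1 normal; order 4: 1/7 normal; order 6: 1/5 normal; order 8: 0/3 normal; order 12: 3/3 normal; order 24: 1/1 normal.
Total normal subgroups: 9.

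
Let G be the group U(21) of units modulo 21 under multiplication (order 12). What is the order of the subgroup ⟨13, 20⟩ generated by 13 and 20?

4

|⟨13⟩| = 2 and |⟨20⟩| = 2, so |H| is a multiple of lcm(2, 2) = 2 and divides |G| = 12.
Closing under the operation: H = {1, 8, 13, 20}, so |H| = 4.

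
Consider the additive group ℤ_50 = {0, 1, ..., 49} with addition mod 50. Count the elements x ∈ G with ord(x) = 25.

20

In a cyclic group of order 50, the number of elements of order d (for d | 50) is φ(d).
φ(25) = 20.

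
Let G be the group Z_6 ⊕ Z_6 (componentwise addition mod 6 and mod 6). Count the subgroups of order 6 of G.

12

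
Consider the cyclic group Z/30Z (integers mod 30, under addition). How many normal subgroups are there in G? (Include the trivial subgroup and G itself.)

8

G is abelian, so every subgroup is normal.
G has 8 subgroups in total, hence 8 normal subgroups.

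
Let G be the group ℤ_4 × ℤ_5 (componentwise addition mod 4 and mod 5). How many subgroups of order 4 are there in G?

|G| = 20 and 4 | 20, so subgroups of order 4 are possible by Lagrange.
The subgroups of order 4 are: {(0,0), (1,0), (2,0), (3,0)}.
So G has 1 subgroup of order 4.

1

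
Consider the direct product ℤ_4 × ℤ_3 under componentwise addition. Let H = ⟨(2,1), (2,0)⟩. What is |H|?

6

|⟨(2,1)⟩| = 6 and |⟨(2,0)⟩| = 2, so |H| is a multiple of lcm(6, 2) = 6 and divides |G| = 12.
Closing under the operation: H = {(0,0), (0,1), (0,2), (2,0), (2,1), (2,2)}, so |H| = 6.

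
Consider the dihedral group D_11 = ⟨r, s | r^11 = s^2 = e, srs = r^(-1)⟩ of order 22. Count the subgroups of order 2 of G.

|G| = 22 and 2 | 22, so subgroups of order 2 are possible by Lagrange.
The subgroups of order 2 are: {e, r^10s}; {e, r^2s}; {e, r^3s}; {e, r^4s}; … (11 in all).
So G has 11 subgroups of order 2.

11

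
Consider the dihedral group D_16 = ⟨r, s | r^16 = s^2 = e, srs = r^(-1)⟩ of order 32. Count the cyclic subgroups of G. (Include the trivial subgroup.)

21

Group the elements of G by the cyclic subgroup they generate; each cyclic subgroup of order d accounts for φ(d) elements.
Cyclic subgroups by order — order 1: 1; order 2: 17; order 4: 1; order 8: 1; order 16: 1.
Total: 21.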